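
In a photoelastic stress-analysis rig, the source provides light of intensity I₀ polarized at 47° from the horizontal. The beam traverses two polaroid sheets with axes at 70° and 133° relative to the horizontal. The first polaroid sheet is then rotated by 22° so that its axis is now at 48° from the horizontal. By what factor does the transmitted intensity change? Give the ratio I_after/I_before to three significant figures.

I_new/I_old ≈ 0.0435

Before rotation:
By Malus's law, I₁ = I₀ cos²(70° − 47°) = I₀ cos²(23°) = 0.8473 I₀.
I₂ = I₁ cos²(133° − 70°) = 0.8473 I₀ · cos²(63°) = 0.1746 I₀.
After rotation:
I₁ = I₀ cos²(48° − 47°) = I₀ cos²(1°) = 0.9997 I₀.
I₂ = I₁ cos²(133° − 48°) = 0.9997 I₀ · cos²(85°) = 0.007594 I₀.
Ratio = 0.007594 / 0.1746 = 0.04348.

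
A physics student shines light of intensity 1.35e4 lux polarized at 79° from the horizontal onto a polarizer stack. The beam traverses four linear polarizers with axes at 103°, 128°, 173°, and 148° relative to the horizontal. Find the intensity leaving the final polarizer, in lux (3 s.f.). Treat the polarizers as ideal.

By Malus's law, I₁ = 1.35e4 lux · cos²(24°) = 1.127e+04 lux.
I₂ = I₁ · cos²(25°) = 1.127e+04 · 0.8214 = 9254 lux.
I₃ = I₂ · cos²(45°) = 9254 · 0.5 = 4627 lux.
I₄ = I₃ · cos²(25°) = 4627 · 0.8214 = 3801 lux.

I ≈ 3800 lux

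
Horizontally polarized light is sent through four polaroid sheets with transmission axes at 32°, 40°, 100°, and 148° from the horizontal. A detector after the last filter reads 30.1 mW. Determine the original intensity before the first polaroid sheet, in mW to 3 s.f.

I₀ ≈ 381 mW

I₁ = I₀ cos²(32° − 0°) = I₀ cos²(32°) = 0.7192 I₀.
I₂ = I₁ cos²(40° − 32°) = 0.7192 I₀ · cos²(8°) = 0.7053 I₀.
I₃ = I₂ cos²(100° − 40°) = 0.7053 I₀ · cos²(60°) = 0.1763 I₀.
I₄ = I₃ cos²(148° − 100°) = 0.1763 I₀ · cos²(48°) = 0.07894 I₀.
So 30.1 mW = 0.07894 I₀, giving I₀ = 30.1/0.07894 = 381.3 mW.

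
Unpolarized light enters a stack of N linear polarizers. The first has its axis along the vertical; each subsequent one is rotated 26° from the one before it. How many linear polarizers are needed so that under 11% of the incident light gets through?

First polarizer halves the unpolarized light: factor 1/2.
Each further stage multiplies by cos²(26°) = 0.8078.
After N polarizers: T = 0.5·0.8078^(N−1). Require T < 0.11 ⇒ N−1 > ln(0.11/0.5)/ln(0.8078) = 7.10, so N−1 ≥ 8 and N = 9.
Check: N=9 gives T = 0.09068 < 0.11; N=8 gives T = 0.1123.

N = 9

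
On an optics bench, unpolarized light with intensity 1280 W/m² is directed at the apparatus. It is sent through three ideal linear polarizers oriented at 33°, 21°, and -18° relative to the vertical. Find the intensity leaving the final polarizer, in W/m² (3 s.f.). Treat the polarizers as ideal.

I ≈ 370 W/m²

Unpolarized light through the first polarizer → I₁ = 1280 W/m²/2 = 640 W/m², polarized at 33°.
I₂ = I₁ · cos²(12°) = 640 · 0.9568 = 612.3 W/m².
I₃ = I₂ · cos²(39°) = 612.3 · 0.604 = 369.8 W/m².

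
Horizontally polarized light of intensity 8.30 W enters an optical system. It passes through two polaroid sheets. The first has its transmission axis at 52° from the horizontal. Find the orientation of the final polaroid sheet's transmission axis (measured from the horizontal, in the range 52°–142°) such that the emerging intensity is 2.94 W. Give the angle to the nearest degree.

θ ≈ 67°

I₁ = I₀ cos²(52° − 0°) = I₀ cos²(52°) = 0.379 I₀.
Target fraction: 2.94 / 8.30 W = 0.3542 of I₀.
Need I₂/I₀ = 0.3542, so cos²(θ − 52°) = 0.3542 / 0.379 = 0.9345.
θ − 52° = arccos(√0.9345) = 14.8°, giving θ ≈ 52 + 14.8 = 66.8°.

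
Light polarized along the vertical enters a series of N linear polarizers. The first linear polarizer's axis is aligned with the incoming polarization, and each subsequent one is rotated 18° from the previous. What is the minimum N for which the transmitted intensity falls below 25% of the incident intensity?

N = 15

First polarizer is aligned with the polarization: full transmission.
Each further stage multiplies by cos²(18°) = 0.9045.
After N polarizers: T = 0.9045^(N−1). Require T < 0.25 ⇒ N−1 > ln(0.25)/ln(0.9045) = 13.81, so N−1 ≥ 14 and N = 15.
Check: N=15 gives T = 0.2453 < 0.25; N=14 gives T = 0.2712.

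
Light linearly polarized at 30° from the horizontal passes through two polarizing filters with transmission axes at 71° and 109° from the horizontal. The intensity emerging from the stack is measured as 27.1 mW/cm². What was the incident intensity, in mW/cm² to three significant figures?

I₀ ≈ 76.6 mW/cm²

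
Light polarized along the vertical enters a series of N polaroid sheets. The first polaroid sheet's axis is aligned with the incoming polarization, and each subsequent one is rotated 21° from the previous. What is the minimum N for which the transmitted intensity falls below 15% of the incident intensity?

N = 15

First polarizer is aligned with the polarization: full transmission.
Each further stage multiplies by cos²(21°) = 0.8716.
After N polarizers: T = 0.8716^(N−1). Require T < 0.15 ⇒ N−1 > ln(0.15)/ln(0.8716) = 13.80, so N−1 ≥ 14 and N = 15.
Check: N=15 gives T = 0.146 < 0.15; N=14 gives T = 0.1675.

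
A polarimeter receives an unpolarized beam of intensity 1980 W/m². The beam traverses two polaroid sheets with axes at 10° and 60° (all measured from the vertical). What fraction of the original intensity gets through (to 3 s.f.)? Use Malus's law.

Unpolarized light through the first polarizer → I₁ = 1980 W/m²/2 = 990 W/m², polarized at 10°.
I₂ = I₁ · cos²(50°) = 990 · 0.4132 = 409 W/m².
Transmitted fraction = 0.2066.

I/I₀ ≈ 0.207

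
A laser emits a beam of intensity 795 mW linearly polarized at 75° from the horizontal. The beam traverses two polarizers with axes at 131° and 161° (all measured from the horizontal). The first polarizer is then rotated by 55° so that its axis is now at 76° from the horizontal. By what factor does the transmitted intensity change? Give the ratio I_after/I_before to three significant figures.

I_new/I_old ≈ 0.0324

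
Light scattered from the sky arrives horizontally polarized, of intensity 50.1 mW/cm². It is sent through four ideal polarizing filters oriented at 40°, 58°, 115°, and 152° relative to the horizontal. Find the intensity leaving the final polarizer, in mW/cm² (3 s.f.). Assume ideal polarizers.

I₁ = 50.1 mW/cm² · cos²(40°) = 29.4 mW/cm².
I₂ = I₁ · cos²(18°) = 29.4 · 0.9045 = 26.59 mW/cm².
I₃ = I₂ · cos²(57°) = 26.59 · 0.2966 = 7.888 mW/cm².
I₄ = I₃ · cos²(37°) = 7.888 · 0.6378 = 5.031 mW/cm².

I ≈ 5.03 mW/cm²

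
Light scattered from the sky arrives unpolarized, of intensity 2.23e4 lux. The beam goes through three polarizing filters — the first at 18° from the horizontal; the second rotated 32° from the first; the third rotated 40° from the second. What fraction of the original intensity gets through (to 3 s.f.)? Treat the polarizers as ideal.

Unpolarized light through the first polarizer → I₁ = 2.23e4 lux/2 = 1.115e+04 lux, polarized at 18°.
I₂ = I₁ · cos²(32°) = 1.115e+04 · 0.7192 = 8019 lux.
I₃ = I₂ · cos²(40°) = 8019 · 0.5868 = 4706 lux.
Transmitted fraction = 0.211.

I/I₀ ≈ 0.211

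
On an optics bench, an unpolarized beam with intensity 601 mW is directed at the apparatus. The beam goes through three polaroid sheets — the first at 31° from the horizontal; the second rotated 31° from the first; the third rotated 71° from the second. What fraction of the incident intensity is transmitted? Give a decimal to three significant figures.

I/I₀ ≈ 0.0389

Unpolarized light through the first polarizer → I₁ = 601 mW/2 = 300.5 mW, polarized at 31°.
I₂ = I₁ · cos²(31°) = 300.5 · 0.7347 = 220.8 mW.
I₃ = I₂ · cos²(71°) = 220.8 · 0.106 = 23.4 mW.
Transmitted fraction = 0.03894.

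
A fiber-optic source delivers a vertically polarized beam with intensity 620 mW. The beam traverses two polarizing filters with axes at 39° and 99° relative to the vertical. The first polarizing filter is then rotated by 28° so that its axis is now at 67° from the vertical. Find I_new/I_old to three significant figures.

I_new/I_old ≈ 0.727

Before rotation:
I₁ = I₀ cos²(39° − 0°) = I₀ cos²(39°) = 0.604 I₀.
I₂ = I₁ cos²(99° − 39°) = 0.604 I₀ · cos²(60°) = 0.151 I₀.
After rotation:
I₁ = I₀ cos²(67° − 0°) = I₀ cos²(67°) = 0.1527 I₀.
I₂ = I₁ cos²(99° − 67°) = 0.1527 I₀ · cos²(32°) = 0.1098 I₀.
Ratio = 0.1098 / 0.151 = 0.7272.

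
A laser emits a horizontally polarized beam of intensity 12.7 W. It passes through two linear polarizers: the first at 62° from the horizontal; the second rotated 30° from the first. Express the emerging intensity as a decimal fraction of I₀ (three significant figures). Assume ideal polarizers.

I/I₀ ≈ 0.165

I₁ = 12.7 W · cos²(62°) = 2.799 W.
I₂ = I₁ · cos²(30°) = 2.799 · 0.75 = 2.099 W.
Transmitted fraction = 0.1653.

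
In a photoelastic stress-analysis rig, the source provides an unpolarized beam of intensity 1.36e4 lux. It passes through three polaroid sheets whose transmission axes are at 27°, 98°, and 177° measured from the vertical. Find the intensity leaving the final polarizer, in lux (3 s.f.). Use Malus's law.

Unpolarized light through the first polarizer → I₁ = 1.36e4 lux/2 = 6800 lux, polarized at 27°.
I₂ = I₁ · cos²(71°) = 6800 · 0.106 = 720.8 lux.
I₃ = I₂ · cos²(79°) = 720.8 · 0.03641 = 26.24 lux.

I ≈ 26.2 lux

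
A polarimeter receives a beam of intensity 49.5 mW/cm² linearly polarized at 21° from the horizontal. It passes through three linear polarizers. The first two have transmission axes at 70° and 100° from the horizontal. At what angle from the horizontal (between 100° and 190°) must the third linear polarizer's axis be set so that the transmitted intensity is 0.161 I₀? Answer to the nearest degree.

θ ≈ 145°

I₁ = I₀ cos²(70° − 21°) = I₀ cos²(49°) = 0.4304 I₀.
I₂ = I₁ cos²(100° − 70°) = 0.4304 I₀ · cos²(30°) = 0.3228 I₀.
Need I₃/I₀ = 0.161, so cos²(θ − 100°) = 0.161 / 0.3228 = 0.4987.
θ − 100° = arccos(√0.4987) = 45.1°, giving θ ≈ 100 + 45.1 = 145.1°.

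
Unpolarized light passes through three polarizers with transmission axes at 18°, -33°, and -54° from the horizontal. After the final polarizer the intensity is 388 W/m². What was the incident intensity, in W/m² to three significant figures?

Unpolarized light through the first polarizer → I₁ = ½ I₀, now polarized at 18°.
I₂ = I₁ cos²(-33° − 18°) = 0.5 I₀ · cos²(51°) = 0.198 I₀.
I₃ = I₂ cos²(-54° + 33°) = 0.198 I₀ · cos²(21°) = 0.1726 I₀.
So 388 W/m² = 0.1726 I₀, giving I₀ = 388/0.1726 = 2248 W/m².

I₀ ≈ 2250 W/m²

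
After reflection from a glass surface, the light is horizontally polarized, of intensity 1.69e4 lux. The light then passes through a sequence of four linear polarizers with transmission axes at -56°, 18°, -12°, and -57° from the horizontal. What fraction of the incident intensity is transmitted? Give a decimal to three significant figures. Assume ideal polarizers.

I₁ = 1.69e4 lux · cos²(56°) = 5285 lux.
I₂ = I₁ · cos²(74°) = 5285 · 0.07598 = 401.5 lux.
I₃ = I₂ · cos²(30°) = 401.5 · 0.75 = 301.1 lux.
I₄ = I₃ · cos²(45°) = 301.1 · 0.5 = 150.6 lux.
Transmitted fraction = 0.008909.

I/I₀ ≈ 0.00891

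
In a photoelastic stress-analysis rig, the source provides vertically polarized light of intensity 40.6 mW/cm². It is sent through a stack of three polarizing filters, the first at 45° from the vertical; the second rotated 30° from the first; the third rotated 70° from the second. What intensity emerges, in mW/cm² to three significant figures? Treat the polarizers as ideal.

I ≈ 1.78 mW/cm²

I₁ = 40.6 mW/cm² · cos²(45°) = 20.3 mW/cm².
I₂ = I₁ · cos²(30°) = 20.3 · 0.75 = 15.23 mW/cm².
I₃ = I₂ · cos²(70°) = 15.23 · 0.117 = 1.781 mW/cm².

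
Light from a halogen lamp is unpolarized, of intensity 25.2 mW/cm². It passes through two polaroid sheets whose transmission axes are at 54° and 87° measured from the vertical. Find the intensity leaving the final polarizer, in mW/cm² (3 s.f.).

I ≈ 8.86 mW/cm²

Unpolarized light through the first polarizer → I₁ = 25.2 mW/cm²/2 = 12.6 mW/cm², polarized at 54°.
I₂ = I₁ · cos²(33°) = 12.6 · 0.7034 = 8.862 mW/cm².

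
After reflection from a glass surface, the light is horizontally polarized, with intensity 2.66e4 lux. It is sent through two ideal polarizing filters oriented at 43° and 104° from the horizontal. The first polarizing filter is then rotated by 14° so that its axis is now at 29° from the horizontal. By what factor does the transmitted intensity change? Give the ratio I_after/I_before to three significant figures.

I_new/I_old ≈ 0.408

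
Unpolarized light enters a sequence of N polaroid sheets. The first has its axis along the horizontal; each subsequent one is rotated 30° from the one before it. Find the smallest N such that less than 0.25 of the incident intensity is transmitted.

N = 4

First polarizer halves the unpolarized light: factor 1/2.
Each further stage multiplies by cos²(30°) = 0.75.
After N polarizers: T = 0.5·0.75^(N−1). Require T < 0.25 ⇒ N−1 > ln(0.25/0.5)/ln(0.75) = 2.41, so N−1 ≥ 3 and N = 4.
Check: N=4 gives T = 0.2109 < 0.25; N=3 gives T = 0.2813.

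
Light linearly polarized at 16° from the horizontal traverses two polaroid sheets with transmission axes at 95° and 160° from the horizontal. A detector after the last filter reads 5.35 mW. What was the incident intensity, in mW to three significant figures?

I₀ ≈ 823 mW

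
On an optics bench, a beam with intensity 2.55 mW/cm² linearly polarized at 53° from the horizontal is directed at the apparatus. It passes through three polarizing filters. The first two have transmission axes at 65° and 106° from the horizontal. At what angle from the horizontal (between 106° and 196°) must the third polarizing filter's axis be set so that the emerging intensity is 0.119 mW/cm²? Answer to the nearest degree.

By Malus's law, I₁ = I₀ cos²(65° − 53°) = I₀ cos²(12°) = 0.9568 I₀.
I₂ = I₁ cos²(106° − 65°) = 0.9568 I₀ · cos²(41°) = 0.545 I₀.
Target fraction: 0.119 / 2.55 mW/cm² = 0.04667 of I₀.
Need I₃/I₀ = 0.04667, so cos²(θ − 106°) = 0.04667 / 0.545 = 0.08563.
θ − 106° = arccos(√0.08563) = 73.0°, giving θ ≈ 106 + 73.0 = 179.0°.

θ ≈ 179°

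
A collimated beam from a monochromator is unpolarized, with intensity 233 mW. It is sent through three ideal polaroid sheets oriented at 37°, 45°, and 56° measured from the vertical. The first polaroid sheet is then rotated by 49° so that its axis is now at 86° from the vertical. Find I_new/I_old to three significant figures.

I_new/I_old ≈ 0.581

Before rotation:
Unpolarized light through the first polarizer → I₁ = ½ I₀, now polarized at 37°.
I₂ = I₁ cos²(45° − 37°) = 0.5 I₀ · cos²(8°) = 0.4903 I₀.
I₃ = I₂ cos²(56° − 45°) = 0.4903 I₀ · cos²(11°) = 0.4725 I₀.
After rotation:
Unpolarized light through the first polarizer → I₁ = ½ I₀, now polarized at 86°.
I₂ = I₁ cos²(45° − 86°) = 0.5 I₀ · cos²(41°) = 0.2848 I₀.
I₃ = I₂ cos²(56° − 45°) = 0.2848 I₀ · cos²(11°) = 0.2744 I₀.
Ratio = 0.2744 / 0.4725 = 0.5808.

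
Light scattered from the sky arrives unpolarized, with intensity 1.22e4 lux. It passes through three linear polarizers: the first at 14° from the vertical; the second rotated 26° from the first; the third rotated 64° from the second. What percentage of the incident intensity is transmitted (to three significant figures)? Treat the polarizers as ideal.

≈ 7.76%

Unpolarized light through the first polarizer → I₁ = 1.22e4 lux/2 = 6100 lux, polarized at 14°.
I₂ = I₁ · cos²(26°) = 6100 · 0.8078 = 4928 lux.
I₃ = I₂ · cos²(64°) = 4928 · 0.1922 = 947 lux.
That is 7.762% of the incident intensity.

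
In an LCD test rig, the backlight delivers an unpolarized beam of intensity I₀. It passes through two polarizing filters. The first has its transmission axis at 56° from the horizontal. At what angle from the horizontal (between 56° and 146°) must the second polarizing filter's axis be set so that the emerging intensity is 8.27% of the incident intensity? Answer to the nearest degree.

θ ≈ 122°

Unpolarized light through the first polarizer → I₁ = ½ I₀, now polarized at 56°.
Need I₂/I₀ = 0.0827, so cos²(θ − 56°) = 0.0827 / 0.5 = 0.1654.
θ − 56° = arccos(√0.1654) = 66.0°, giving θ ≈ 56 + 66.0 = 122.0°.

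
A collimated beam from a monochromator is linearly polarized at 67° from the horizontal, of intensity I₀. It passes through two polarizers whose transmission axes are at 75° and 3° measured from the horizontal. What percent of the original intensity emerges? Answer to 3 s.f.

I₁ = I₀ cos²(75° − 67°) = I₀ cos²(8°) = 0.9806 I₀.
I₂ = I₁ cos²(3° − 75°) = 0.9806 I₀ · cos²(72°) = 0.09364 I₀.
That is 9.364% of the incident intensity.

≈ 9.36%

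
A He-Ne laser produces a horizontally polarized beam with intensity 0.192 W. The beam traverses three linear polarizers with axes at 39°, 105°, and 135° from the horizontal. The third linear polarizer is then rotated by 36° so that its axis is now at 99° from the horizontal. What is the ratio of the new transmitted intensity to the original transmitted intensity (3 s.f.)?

Before rotation:
I₁ = I₀ cos²(39° − 0°) = I₀ cos²(39°) = 0.604 I₀.
I₂ = I₁ cos²(105° − 39°) = 0.604 I₀ · cos²(66°) = 0.09992 I₀.
I₃ = I₂ cos²(135° − 105°) = 0.09992 I₀ · cos²(30°) = 0.07494 I₀.
After rotation:
I₁ = I₀ cos²(39° − 0°) = I₀ cos²(39°) = 0.604 I₀.
I₂ = I₁ cos²(105° − 39°) = 0.604 I₀ · cos²(66°) = 0.09992 I₀.
I₃ = I₂ cos²(99° − 105°) = 0.09992 I₀ · cos²(6°) = 0.09882 I₀.
Ratio = 0.09882 / 0.07494 = 1.319.

I_new/I_old ≈ 1.32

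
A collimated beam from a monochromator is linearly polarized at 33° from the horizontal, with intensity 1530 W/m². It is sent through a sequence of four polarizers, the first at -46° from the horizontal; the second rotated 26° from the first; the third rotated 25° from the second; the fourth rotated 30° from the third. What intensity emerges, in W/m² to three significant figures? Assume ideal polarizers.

I₁ = 1530 W/m² · cos²(79°) = 55.7 W/m².
I₂ = I₁ · cos²(26°) = 55.7 · 0.8078 = 45 W/m².
I₃ = I₂ · cos²(25°) = 45 · 0.8214 = 36.96 W/m².
I₄ = I₃ · cos²(30°) = 36.96 · 0.75 = 27.72 W/m².

I ≈ 27.7 W/m²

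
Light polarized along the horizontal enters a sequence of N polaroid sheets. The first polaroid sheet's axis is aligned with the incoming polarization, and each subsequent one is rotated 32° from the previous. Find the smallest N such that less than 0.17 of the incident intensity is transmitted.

N = 7

First polarizer is aligned with the polarization: full transmission.
Each further stage multiplies by cos²(32°) = 0.7192.
After N polarizers: T = 0.7192^(N−1). Require T < 0.17 ⇒ N−1 > ln(0.17)/ln(0.7192) = 5.38, so N−1 ≥ 6 and N = 7.
Check: N=7 gives T = 0.1384 < 0.17; N=6 gives T = 0.1924.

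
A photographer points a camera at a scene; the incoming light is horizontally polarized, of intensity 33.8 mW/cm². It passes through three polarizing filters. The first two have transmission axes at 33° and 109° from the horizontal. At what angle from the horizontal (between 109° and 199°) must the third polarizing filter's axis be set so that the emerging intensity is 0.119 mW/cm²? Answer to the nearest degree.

θ ≈ 182°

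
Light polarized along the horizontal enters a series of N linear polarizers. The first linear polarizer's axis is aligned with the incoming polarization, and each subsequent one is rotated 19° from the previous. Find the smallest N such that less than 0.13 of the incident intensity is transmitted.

First polarizer is aligned with the polarization: full transmission.
Each further stage multiplies by cos²(19°) = 0.894.
After N polarizers: T = 0.894^(N−1). Require T < 0.13 ⇒ N−1 > ln(0.13)/ln(0.894) = 18.21, so N−1 ≥ 19 and N = 20.
Check: N=20 gives T = 0.119 < 0.13; N=19 gives T = 0.1331.

N = 20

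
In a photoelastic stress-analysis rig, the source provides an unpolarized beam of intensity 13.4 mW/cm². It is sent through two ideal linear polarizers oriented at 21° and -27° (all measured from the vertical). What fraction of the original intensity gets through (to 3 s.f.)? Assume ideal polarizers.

I/I₀ ≈ 0.224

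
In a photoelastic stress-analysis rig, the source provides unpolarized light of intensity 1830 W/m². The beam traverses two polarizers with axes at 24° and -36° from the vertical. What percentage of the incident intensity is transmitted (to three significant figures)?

≈ 12.5%

Unpolarized light through the first polarizer → I₁ = 1830 W/m²/2 = 915 W/m², polarized at 24°.
I₂ = I₁ · cos²(60°) = 915 · 0.25 = 228.8 W/m².
That is 12.5% of the incident intensity.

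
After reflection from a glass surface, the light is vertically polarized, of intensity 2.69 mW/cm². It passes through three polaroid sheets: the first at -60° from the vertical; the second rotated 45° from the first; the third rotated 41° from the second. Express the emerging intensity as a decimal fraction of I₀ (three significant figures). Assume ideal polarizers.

I₁ = 2.69 mW/cm² · cos²(60°) = 0.6725 mW/cm².
I₂ = I₁ · cos²(45°) = 0.6725 · 0.5 = 0.3363 mW/cm².
I₃ = I₂ · cos²(41°) = 0.3363 · 0.5696 = 0.1915 mW/cm².
Transmitted fraction = 0.0712.

I/I₀ ≈ 0.0712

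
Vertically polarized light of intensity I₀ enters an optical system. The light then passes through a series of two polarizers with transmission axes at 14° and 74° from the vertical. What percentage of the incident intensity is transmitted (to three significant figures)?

By Malus's law, I₁ = I₀ cos²(14° − 0°) = I₀ cos²(14°) = 0.9415 I₀.
I₂ = I₁ cos²(74° − 14°) = 0.9415 I₀ · cos²(60°) = 0.2354 I₀.
That is 23.54% of the incident intensity.

≈ 23.5%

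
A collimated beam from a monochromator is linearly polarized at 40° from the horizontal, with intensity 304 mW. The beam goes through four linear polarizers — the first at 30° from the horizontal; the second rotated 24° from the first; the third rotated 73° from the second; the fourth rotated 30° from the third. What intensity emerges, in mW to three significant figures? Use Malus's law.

I ≈ 15.8 mW

By Malus's law, I₁ = 304 mW · cos²(10°) = 294.8 mW.
I₂ = I₁ · cos²(24°) = 294.8 · 0.8346 = 246.1 mW.
I₃ = I₂ · cos²(73°) = 246.1 · 0.08548 = 21.03 mW.
I₄ = I₃ · cos²(30°) = 21.03 · 0.75 = 15.77 mW.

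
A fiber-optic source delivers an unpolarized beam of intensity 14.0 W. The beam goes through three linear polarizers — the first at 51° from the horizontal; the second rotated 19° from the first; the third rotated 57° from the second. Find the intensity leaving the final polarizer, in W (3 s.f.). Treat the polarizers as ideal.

I ≈ 1.86 W

Unpolarized light through the first polarizer → I₁ = 14.0 W/2 = 7 W, polarized at 51°.
I₂ = I₁ · cos²(19°) = 7 · 0.894 = 6.258 W.
I₃ = I₂ · cos²(57°) = 6.258 · 0.2966 = 1.856 W.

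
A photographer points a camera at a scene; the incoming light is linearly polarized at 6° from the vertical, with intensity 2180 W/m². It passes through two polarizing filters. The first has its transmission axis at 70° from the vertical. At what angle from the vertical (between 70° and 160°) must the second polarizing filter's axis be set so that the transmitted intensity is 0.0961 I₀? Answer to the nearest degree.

θ ≈ 115°

I₁ = I₀ cos²(70° − 6°) = I₀ cos²(64°) = 0.1922 I₀.
Need I₂/I₀ = 0.0961, so cos²(θ − 70°) = 0.0961 / 0.1922 = 0.5001.
θ − 70° = arccos(√0.5001) = 45.0°, giving θ ≈ 70 + 45.0 = 115.0°.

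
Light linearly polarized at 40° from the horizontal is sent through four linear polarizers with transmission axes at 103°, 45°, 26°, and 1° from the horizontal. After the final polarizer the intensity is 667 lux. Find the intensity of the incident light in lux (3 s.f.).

I₀ ≈ 1.57e4 lux

By Malus's law, I₁ = I₀ cos²(103° − 40°) = I₀ cos²(63°) = 0.2061 I₀.
I₂ = I₁ cos²(45° − 103°) = 0.2061 I₀ · cos²(58°) = 0.05788 I₀.
I₃ = I₂ cos²(26° − 45°) = 0.05788 I₀ · cos²(19°) = 0.05174 I₀.
I₄ = I₃ cos²(1° − 26°) = 0.05174 I₀ · cos²(25°) = 0.0425 I₀.
So 667 lux = 0.0425 I₀, giving I₀ = 667/0.0425 = 1.569e+04 lux.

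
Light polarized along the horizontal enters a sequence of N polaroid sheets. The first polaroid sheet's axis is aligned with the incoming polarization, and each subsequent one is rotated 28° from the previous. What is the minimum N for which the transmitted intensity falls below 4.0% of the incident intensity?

First polarizer is aligned with the polarization: full transmission.
Each further stage multiplies by cos²(28°) = 0.7796.
After N polarizers: T = 0.7796^(N−1). Require T < 0.040 ⇒ N−1 > ln(0.040)/ln(0.7796) = 12.93, so N−1 ≥ 13 and N = 14.
Check: N=14 gives T = 0.03929 < 0.040; N=13 gives T = 0.0504.

N = 14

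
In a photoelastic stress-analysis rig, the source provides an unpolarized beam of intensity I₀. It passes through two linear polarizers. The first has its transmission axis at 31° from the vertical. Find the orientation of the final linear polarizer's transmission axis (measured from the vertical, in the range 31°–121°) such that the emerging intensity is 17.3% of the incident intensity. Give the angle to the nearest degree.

θ ≈ 85°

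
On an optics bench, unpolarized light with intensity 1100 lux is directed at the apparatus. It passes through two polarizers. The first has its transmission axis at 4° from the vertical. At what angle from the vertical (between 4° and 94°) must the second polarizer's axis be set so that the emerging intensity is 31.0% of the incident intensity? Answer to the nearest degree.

θ ≈ 42°

Unpolarized light through the first polarizer → I₁ = ½ I₀, now polarized at 4°.
Need I₂/I₀ = 0.31, so cos²(θ − 4°) = 0.31 / 0.5 = 0.62.
θ − 4° = arccos(√0.62) = 38.1°, giving θ ≈ 4 + 38.1 = 42.1°.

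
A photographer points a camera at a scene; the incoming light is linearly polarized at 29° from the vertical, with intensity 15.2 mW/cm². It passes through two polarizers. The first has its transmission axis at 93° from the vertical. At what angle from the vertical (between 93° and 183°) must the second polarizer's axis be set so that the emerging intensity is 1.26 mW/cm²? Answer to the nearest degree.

θ ≈ 142°

By Malus's law, I₁ = I₀ cos²(93° − 29°) = I₀ cos²(64°) = 0.1922 I₀.
Target fraction: 1.26 / 15.2 mW/cm² = 0.08289 of I₀.
Need I₂/I₀ = 0.08289, so cos²(θ − 93°) = 0.08289 / 0.1922 = 0.4314.
θ − 93° = arccos(√0.4314) = 48.9°, giving θ ≈ 93 + 48.9 = 141.9°.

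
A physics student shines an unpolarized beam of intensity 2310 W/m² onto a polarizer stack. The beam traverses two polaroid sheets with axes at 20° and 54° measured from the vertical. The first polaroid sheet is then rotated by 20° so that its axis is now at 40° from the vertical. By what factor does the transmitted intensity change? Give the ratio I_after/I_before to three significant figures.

I_new/I_old ≈ 1.37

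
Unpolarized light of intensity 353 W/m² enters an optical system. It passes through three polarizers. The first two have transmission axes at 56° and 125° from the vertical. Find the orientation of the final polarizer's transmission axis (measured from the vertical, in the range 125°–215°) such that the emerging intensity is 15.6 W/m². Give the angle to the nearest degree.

θ ≈ 159°

Unpolarized light through the first polarizer → I₁ = ½ I₀, now polarized at 56°.
I₂ = I₁ cos²(125° − 56°) = 0.5 I₀ · cos²(69°) = 0.06421 I₀.
Target fraction: 15.6 / 353 W/m² = 0.04419 of I₀.
Need I₃/I₀ = 0.04419, so cos²(θ − 125°) = 0.04419 / 0.06421 = 0.6882.
θ − 125° = arccos(√0.6882) = 33.9°, giving θ ≈ 125 + 33.9 = 158.9°.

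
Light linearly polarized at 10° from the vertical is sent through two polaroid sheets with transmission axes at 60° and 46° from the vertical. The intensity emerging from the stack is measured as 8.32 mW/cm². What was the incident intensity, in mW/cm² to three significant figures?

I₀ ≈ 21.4 mW/cm²

By Malus's law, I₁ = I₀ cos²(60° − 10°) = I₀ cos²(50°) = 0.4132 I₀.
I₂ = I₁ cos²(46° − 60°) = 0.4132 I₀ · cos²(14°) = 0.389 I₀.
So 8.32 mW/cm² = 0.389 I₀, giving I₀ = 8.32/0.389 = 21.39 mW/cm².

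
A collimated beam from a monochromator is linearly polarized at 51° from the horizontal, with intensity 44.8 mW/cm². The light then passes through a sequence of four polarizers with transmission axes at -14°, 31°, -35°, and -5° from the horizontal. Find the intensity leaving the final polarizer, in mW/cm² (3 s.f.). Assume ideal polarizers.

By Malus's law, I₁ = 44.8 mW/cm² · cos²(65°) = 8.002 mW/cm².
I₂ = I₁ · cos²(45°) = 8.002 · 0.5 = 4.001 mW/cm².
I₃ = I₂ · cos²(66°) = 4.001 · 0.1654 = 0.6619 mW/cm².
I₄ = I₃ · cos²(30°) = 0.6619 · 0.75 = 0.4964 mW/cm².

I ≈ 0.496 mW/cm²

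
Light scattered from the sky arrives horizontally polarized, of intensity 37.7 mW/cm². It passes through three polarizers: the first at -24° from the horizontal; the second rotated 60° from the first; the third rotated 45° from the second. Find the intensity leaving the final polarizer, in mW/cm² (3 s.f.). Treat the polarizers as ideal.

I₁ = 37.7 mW/cm² · cos²(24°) = 31.46 mW/cm².
I₂ = I₁ · cos²(60°) = 31.46 · 0.25 = 7.866 mW/cm².
I₃ = I₂ · cos²(45°) = 7.866 · 0.5 = 3.933 mW/cm².

I ≈ 3.93 mW/cm²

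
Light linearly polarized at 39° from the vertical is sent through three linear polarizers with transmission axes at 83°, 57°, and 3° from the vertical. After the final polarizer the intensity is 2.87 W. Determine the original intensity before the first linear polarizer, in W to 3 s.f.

I₁ = I₀ cos²(83° − 39°) = I₀ cos²(44°) = 0.5174 I₀.
I₂ = I₁ cos²(57° − 83°) = 0.5174 I₀ · cos²(26°) = 0.418 I₀.
I₃ = I₂ cos²(3° − 57°) = 0.418 I₀ · cos²(54°) = 0.1444 I₀.
So 2.87 W = 0.1444 I₀, giving I₀ = 2.87/0.1444 = 19.87 W.

I₀ ≈ 19.9 W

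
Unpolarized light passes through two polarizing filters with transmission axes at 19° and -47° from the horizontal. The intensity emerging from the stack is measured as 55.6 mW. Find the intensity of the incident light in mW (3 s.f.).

I₀ ≈ 672 mW

Unpolarized light through the first polarizer → I₁ = ½ I₀, now polarized at 19°.
I₂ = I₁ cos²(-47° − 19°) = 0.5 I₀ · cos²(66°) = 0.08272 I₀.
So 55.6 mW = 0.08272 I₀, giving I₀ = 55.6/0.08272 = 672.2 mW.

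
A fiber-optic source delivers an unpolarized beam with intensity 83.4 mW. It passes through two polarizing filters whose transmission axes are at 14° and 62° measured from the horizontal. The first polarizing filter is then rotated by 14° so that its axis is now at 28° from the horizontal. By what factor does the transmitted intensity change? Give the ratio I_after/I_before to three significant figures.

Before rotation:
Unpolarized light through the first polarizer → I₁ = ½ I₀, now polarized at 14°.
I₂ = I₁ cos²(62° − 14°) = 0.5 I₀ · cos²(48°) = 0.2239 I₀.
After rotation:
Unpolarized light through the first polarizer → I₁ = ½ I₀, now polarized at 28°.
I₂ = I₁ cos²(62° − 28°) = 0.5 I₀ · cos²(34°) = 0.3437 I₀.
Ratio = 0.3437 / 0.2239 = 1.535.

I_new/I_old ≈ 1.54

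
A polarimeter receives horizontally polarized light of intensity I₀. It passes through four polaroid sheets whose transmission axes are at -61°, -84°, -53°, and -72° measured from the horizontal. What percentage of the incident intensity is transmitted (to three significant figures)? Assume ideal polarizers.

I₁ = I₀ cos²(-61° − 0°) = I₀ cos²(61°) = 0.235 I₀.
I₂ = I₁ cos²(-84° + 61°) = 0.235 I₀ · cos²(23°) = 0.1992 I₀.
I₃ = I₂ cos²(-53° + 84°) = 0.1992 I₀ · cos²(31°) = 0.1463 I₀.
I₄ = I₃ cos²(-72° + 53°) = 0.1463 I₀ · cos²(19°) = 0.1308 I₀.
That is 13.08% of the incident intensity.

≈ 13.1%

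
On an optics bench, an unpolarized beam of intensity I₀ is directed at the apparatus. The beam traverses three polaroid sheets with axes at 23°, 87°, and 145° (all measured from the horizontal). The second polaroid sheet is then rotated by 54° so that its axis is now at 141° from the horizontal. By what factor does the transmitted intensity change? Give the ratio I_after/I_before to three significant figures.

I_new/I_old ≈ 4.06

Before rotation:
Unpolarized light through the first polarizer → I₁ = ½ I₀, now polarized at 23°.
I₂ = I₁ cos²(87° − 23°) = 0.5 I₀ · cos²(64°) = 0.09608 I₀.
I₃ = I₂ cos²(145° − 87°) = 0.09608 I₀ · cos²(58°) = 0.02698 I₀.
After rotation:
Unpolarized light through the first polarizer → I₁ = ½ I₀, now polarized at 23°.
Angle between axes 1 and 2: 62°. I₂ = 0.5 I₀ · cos²(62°) = 0.1102 I₀.
I₃ = I₂ cos²(145° − 141°) = 0.1102 I₀ · cos²(4°) = 0.1097 I₀.
Ratio = 0.1097 / 0.02698 = 4.064.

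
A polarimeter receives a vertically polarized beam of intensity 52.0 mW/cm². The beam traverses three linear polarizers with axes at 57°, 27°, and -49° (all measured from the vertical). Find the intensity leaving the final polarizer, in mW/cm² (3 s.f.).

I ≈ 0.677 mW/cm²

I₁ = 52.0 mW/cm² · cos²(57°) = 15.42 mW/cm².
I₂ = I₁ · cos²(30°) = 15.42 · 0.75 = 11.57 mW/cm².
I₃ = I₂ · cos²(76°) = 11.57 · 0.05853 = 0.6771 mW/cm².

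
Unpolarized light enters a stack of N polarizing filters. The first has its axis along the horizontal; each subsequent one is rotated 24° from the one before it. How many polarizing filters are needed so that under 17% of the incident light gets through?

First polarizer halves the unpolarized light: factor 1/2.
Each further stage multiplies by cos²(24°) = 0.8346.
After N polarizers: T = 0.5·0.8346^(N−1). Require T < 0.17 ⇒ N−1 > ln(0.17/0.5)/ln(0.8346) = 5.97, so N−1 ≥ 6 and N = 7.
Check: N=7 gives T = 0.1689 < 0.17; N=6 gives T = 0.2024.

N = 7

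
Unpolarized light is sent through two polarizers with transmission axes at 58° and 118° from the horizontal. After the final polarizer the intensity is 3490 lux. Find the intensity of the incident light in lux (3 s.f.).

I₀ ≈ 2.79e4 lux

Unpolarized light through the first polarizer → I₁ = ½ I₀, now polarized at 58°.
I₂ = I₁ cos²(118° − 58°) = 0.5 I₀ · cos²(60°) = 0.125 I₀.
So 3490 lux = 0.125 I₀, giving I₀ = 3490/0.125 = 2.792e+04 lux.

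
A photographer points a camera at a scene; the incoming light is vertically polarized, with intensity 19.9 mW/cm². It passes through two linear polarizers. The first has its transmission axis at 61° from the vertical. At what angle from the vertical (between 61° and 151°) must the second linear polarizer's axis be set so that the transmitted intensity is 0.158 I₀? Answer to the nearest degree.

θ ≈ 96°

I₁ = I₀ cos²(61° − 0°) = I₀ cos²(61°) = 0.235 I₀.
Need I₂/I₀ = 0.158, so cos²(θ − 61°) = 0.158 / 0.235 = 0.6722.
θ − 61° = arccos(√0.6722) = 34.9°, giving θ ≈ 61 + 34.9 = 95.9°.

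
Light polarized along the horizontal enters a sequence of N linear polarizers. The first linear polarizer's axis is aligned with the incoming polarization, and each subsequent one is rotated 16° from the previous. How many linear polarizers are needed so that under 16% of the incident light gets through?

N = 25

First polarizer is aligned with the polarization: full transmission.
Each further stage multiplies by cos²(16°) = 0.924.
After N polarizers: T = 0.924^(N−1). Require T < 0.16 ⇒ N−1 > ln(0.16)/ln(0.924) = 23.19, so N−1 ≥ 24 and N = 25.
Check: N=25 gives T = 0.1501 < 0.16; N=24 gives T = 0.1624.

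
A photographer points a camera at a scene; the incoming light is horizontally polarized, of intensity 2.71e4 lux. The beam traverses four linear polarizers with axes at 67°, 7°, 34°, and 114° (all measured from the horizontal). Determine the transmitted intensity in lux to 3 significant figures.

I₁ = 2.71e4 lux · cos²(67°) = 4137 lux.
I₂ = I₁ · cos²(60°) = 4137 · 0.25 = 1034 lux.
I₃ = I₂ · cos²(27°) = 1034 · 0.7939 = 821.2 lux.
I₄ = I₃ · cos²(80°) = 821.2 · 0.03015 = 24.76 lux.

I ≈ 24.8 lux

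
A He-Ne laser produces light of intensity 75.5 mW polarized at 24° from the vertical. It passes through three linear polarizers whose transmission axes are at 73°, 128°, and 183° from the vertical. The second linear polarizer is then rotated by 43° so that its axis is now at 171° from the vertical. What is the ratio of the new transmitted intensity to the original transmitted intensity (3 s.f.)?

Before rotation:
I₁ = I₀ cos²(73° − 24°) = I₀ cos²(49°) = 0.4304 I₀.
I₂ = I₁ cos²(128° − 73°) = 0.4304 I₀ · cos²(55°) = 0.1416 I₀.
I₃ = I₂ cos²(183° − 128°) = 0.1416 I₀ · cos²(55°) = 0.04659 I₀.
After rotation:
I₁ = I₀ cos²(73° − 24°) = I₀ cos²(49°) = 0.4304 I₀.
Angle between axes 1 and 2: 82°. I₂ = 0.4304 I₀ · cos²(82°) = 0.008337 I₀.
I₃ = I₂ cos²(183° − 171°) = 0.008337 I₀ · cos²(12°) = 0.007976 I₀.
Ratio = 0.007976 / 0.04659 = 0.1712.

I_new/I_old ≈ 0.171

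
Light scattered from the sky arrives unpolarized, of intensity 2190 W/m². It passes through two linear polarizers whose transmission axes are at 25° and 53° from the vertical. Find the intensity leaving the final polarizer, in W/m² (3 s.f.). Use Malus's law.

I ≈ 854 W/m²

Unpolarized light through the first polarizer → I₁ = 2190 W/m²/2 = 1095 W/m², polarized at 25°.
I₂ = I₁ · cos²(28°) = 1095 · 0.7796 = 853.7 W/m².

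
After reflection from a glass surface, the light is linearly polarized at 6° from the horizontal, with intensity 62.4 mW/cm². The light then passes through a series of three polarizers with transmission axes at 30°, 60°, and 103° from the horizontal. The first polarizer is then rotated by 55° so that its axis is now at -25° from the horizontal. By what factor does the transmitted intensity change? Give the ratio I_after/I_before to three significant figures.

Before rotation:
I₁ = I₀ cos²(30° − 6°) = I₀ cos²(24°) = 0.8346 I₀.
I₂ = I₁ cos²(60° − 30°) = 0.8346 I₀ · cos²(30°) = 0.6259 I₀.
I₃ = I₂ cos²(103° − 60°) = 0.6259 I₀ · cos²(43°) = 0.3348 I₀.
After rotation:
I₁ = I₀ cos²(-25° − 6°) = I₀ cos²(31°) = 0.7347 I₀.
I₂ = I₁ cos²(60° + 25°) = 0.7347 I₀ · cos²(85°) = 0.005581 I₀.
I₃ = I₂ cos²(103° − 60°) = 0.005581 I₀ · cos²(43°) = 0.002985 I₀.
Ratio = 0.002985 / 0.3348 = 0.008917.

I_new/I_old ≈ 0.00892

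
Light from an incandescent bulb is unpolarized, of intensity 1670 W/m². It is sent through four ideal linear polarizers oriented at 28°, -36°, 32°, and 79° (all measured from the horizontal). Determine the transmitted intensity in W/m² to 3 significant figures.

Unpolarized light through the first polarizer → I₁ = 1670 W/m²/2 = 835 W/m², polarized at 28°.
I₂ = I₁ · cos²(64°) = 835 · 0.1922 = 160.5 W/m².
I₃ = I₂ · cos²(68°) = 160.5 · 0.1403 = 22.52 W/m².
I₄ = I₃ · cos²(47°) = 22.52 · 0.4651 = 10.47 W/m².

I ≈ 10.5 W/m²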